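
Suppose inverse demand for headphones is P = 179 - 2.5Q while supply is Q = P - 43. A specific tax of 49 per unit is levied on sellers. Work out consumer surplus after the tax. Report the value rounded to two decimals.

772.35

Rewriting supply in inverse form: P = 43 + Q.
Without the tax, 179 - 2.5Q = 43 + Q so Q* = 38.8571 and P* = 81.8571.
A tax on sellers shifts supply up by 49: 179 - 2.5Q = 43 + Q + 49, so Q_t = 24.8571. Buyers pay P_b = 116.8571; sellers receive P_s = P_b - 49 = 67.8571.
CS = (1/2)(Q_t)(179 - P_b) = (1/2)(24.8571)(62.1429) = 772.3469.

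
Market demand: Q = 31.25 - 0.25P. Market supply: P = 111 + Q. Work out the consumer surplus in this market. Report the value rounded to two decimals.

Rewriting demand in inverse form: P = 125 - 4Q.
Setting demand equal to supply, 14 = 5Q, so Q* = 2.8 and P* = 113.8.
The demand choke price is 125, so CS = (1/2)(Q*)(125 - P*) = (1/2)(2.8)(11.2) = 15.68.

15.68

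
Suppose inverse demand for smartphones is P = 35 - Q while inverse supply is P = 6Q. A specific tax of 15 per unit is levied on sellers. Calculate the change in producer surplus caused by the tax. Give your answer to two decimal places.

Without the tax, 35 - Q = 6Q so Q* = 5 and P* = 30.
A tax on sellers shifts supply up by 15: 35 - Q = 6Q + 15, so Q_t = 2.8571. Buyers pay P_b = 32.1429; sellers receive P_s = P_b - 15 = 17.1429.
Producers lose the trapezoid between P_s and P* out to Q_t plus the triangle from Q_t to Q*: change in PS = 24.4898 - 75 = -50.5102.

-50.51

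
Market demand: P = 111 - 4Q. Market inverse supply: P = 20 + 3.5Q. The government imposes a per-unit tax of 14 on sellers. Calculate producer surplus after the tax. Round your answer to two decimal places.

184.46

Without the tax, 111 - 4Q = 20 + 3.5Q so Q* = 12.1333 and P* = 62.4667.
A tax on sellers shifts supply up by 14: 111 - 4Q = 20 + 3.5Q + 14, so Q_t = 10.2667. Buyers pay P_b = 69.9333; sellers receive P_s = P_b - 14 = 55.9333.
PS = (1/2)(Q_t)(P_s - 20) = (1/2)(10.2667)(35.9333) = 184.4578.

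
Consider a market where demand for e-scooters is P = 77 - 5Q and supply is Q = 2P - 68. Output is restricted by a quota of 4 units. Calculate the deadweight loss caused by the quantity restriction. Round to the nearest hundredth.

40.09

Rewriting supply in inverse form: P = 34 + 0.5Q.
Unrestricted equilibrium: Q* = (77 - 34)/(5 + 0.5) = 7.8182.
At Q = 4 the demand price is 77 - 5(4) = 57 and the supply price is 34 + 0.5(4) = 36.
Deadweight loss is the triangle between the curves from 4 to 7.8182: (1/2)(57 - 36)(7.8182 - 4) = 40.0909.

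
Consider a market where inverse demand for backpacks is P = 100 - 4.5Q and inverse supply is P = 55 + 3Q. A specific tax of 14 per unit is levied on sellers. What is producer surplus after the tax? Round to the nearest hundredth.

Without the tax, 100 - 4.5Q = 55 + 3Q so Q* = 6 and P* = 73.
With the tax, sellers need 14 more per unit: 100 - 4.5Q = 55 + 3Q + 14, so Q_t = 4.1333. Buyers pay P_b = 81.4; sellers receive P_s = P_b - 14 = 67.4.
Producer surplus is the triangle above supply below P_s: (1/2)(4.1333)(67.4 - 55) = 25.6267.

25.63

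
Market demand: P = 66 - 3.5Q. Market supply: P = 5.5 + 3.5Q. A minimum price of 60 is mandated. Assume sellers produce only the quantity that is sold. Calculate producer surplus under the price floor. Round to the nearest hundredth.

Free-market equilibrium: 66 - 3.5Q = 5.5 + 3.5Q gives Q* = 8.6429, P* = 35.75.
At the floor price 60, quantity demanded is (66 - 60)/3.5 = 1.7143; demand is the short side, so Q = 1.7143 trades at P = 60.
The supply price at Q = 1.7143 is 11.5. PS is the trapezoid between 60 and supply over [0, 1.7143]: (1/2)[(60 - 5.5) + (60 - 11.5)](1.7143) = 88.2857.

88.29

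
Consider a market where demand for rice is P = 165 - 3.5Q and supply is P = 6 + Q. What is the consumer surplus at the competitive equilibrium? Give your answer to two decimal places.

2184.78

Set 165 - 3.5Q = 6 + Q, which gives 159 = 4.5Q, so Q* = 35.3333 and P* = 165 - 3.5(35.3333) = 41.3333.
Consumer surplus is the triangle under demand above P*: (1/2)(35.3333)(165 - 41.3333) = (1/2)(35.3333)(123.6667) = 2184.7778.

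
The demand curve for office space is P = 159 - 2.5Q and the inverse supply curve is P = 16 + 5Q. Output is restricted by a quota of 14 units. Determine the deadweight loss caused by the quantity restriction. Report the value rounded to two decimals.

Without the quota, 159 - 2.5Q = 16 + 5Q gives Q* = 19.0667.
At Q = 14 the demand price is 159 - 2.5(14) = 124 and the supply price is 16 + 5(14) = 86.
DWL = (1/2)(gap between curves at 14) x (Q* - 14) = (1/2)(38)(5.0667) = 96.2667.

96.27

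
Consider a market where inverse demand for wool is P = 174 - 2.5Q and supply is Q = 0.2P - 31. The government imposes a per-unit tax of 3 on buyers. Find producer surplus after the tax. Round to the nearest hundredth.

11.38

Rewriting supply in inverse form: P = 155 + 5Q.
Pre-tax equilibrium: 174 - 2.5Q = 155 + 5Q gives Q* = 2.5333, P* = 167.6667.
With the tax, buyers' net willingness to pay falls by 3: (174 - 3) - 2.5Q = 155 + 5Q, so Q_t = 2.1333. Buyers pay P_b = 168.6667; sellers receive P_s = P_b - 3 = 165.6667.
Producer surplus is the triangle above supply below P_s: (1/2)(2.1333)(165.6667 - 155) = 11.3778.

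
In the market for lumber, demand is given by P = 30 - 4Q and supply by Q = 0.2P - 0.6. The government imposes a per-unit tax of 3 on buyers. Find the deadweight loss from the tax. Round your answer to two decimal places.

0.50

Rewriting supply in inverse form: P = 3 + 5Q.
Pre-tax equilibrium: 30 - 4Q = 3 + 5Q gives Q* = 3, P* = 18.
A tax on buyers shifts demand down by 3: (30 - 3) - 4Q = 3 + 5Q, so Q_t = 2.6667. Buyers pay P_b = 19.3333; sellers receive P_s = P_b - 3 = 16.3333.
Deadweight loss is the triangle between the curves from Q_t to Q*: (1/2)(3 - 2.6667)(3) = 0.5.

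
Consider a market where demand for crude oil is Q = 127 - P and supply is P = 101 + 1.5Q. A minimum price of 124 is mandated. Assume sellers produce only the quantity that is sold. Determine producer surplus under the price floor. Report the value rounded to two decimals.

62.25

Rewriting demand in inverse form: P = 127 - Q.
Without the control, 127 - Q = 101 + 1.5Q so Q* = 10.4 and P* = 116.6.
At P = 124, buyers demand (127 - 124)/1 = 3 while sellers would supply more, so the quantity traded is 3 at price 124.
The supply price at Q = 3 is 105.5. PS is the trapezoid between 124 and supply over [0, 3]: (1/2)[(124 - 101) + (124 - 105.5)](3) = 62.25.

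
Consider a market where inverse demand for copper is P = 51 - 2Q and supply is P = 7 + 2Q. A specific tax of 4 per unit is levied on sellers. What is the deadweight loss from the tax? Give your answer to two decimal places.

2.00

Without the tax, 51 - 2Q = 7 + 2Q so Q* = 11 and P* = 29.
With the tax, sellers need 4 more per unit: 51 - 2Q = 7 + 2Q + 4, so Q_t = 10. Buyers pay P_b = 31; sellers receive P_s = P_b - 4 = 27.
Deadweight loss is the triangle between the curves from Q_t to Q*: (1/2)(11 - 10)(4) = 2.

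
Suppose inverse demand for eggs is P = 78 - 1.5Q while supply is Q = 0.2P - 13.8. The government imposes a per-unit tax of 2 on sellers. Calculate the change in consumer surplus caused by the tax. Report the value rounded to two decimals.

Rewriting supply in inverse form: P = 69 + 5Q.
Without the tax, 78 - 1.5Q = 69 + 5Q so Q* = 1.3846 and P* = 75.9231.
A tax on sellers shifts supply up by 2: 78 - 1.5Q = 69 + 5Q + 2, so Q_t = 1.0769. Buyers pay P_b = 76.3846; sellers receive P_s = P_b - 2 = 74.3846.
CS falls from (1/2)(1.3846)(2.0769) = 1.4379 to (1/2)(1.0769)(1.6154) = 0.8698, a change of -0.568.

-0.57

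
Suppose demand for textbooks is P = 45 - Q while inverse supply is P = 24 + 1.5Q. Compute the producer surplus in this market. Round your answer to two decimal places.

Setting demand equal to supply, 21 = 2.5Q, so Q* = 8.4 and P* = 36.6.
The supply curve's price intercept is 24, so PS = (1/2)(Q*)(P* - 24) = (1/2)(8.4)(12.6) = 52.92.

52.92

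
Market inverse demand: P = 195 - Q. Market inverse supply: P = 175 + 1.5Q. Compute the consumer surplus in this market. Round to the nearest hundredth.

32.00

Set 195 - Q = 175 + 1.5Q, which gives 20 = 2.5Q, so Q* = 8 and P* = 195 - (8) = 187.
Consumer surplus is the triangle under demand above P*: (1/2)(8)(195 - 187) = (1/2)(8)(8) = 32.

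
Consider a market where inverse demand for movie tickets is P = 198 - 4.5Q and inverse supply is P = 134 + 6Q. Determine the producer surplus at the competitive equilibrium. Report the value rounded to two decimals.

Setting demand equal to supply, 64 = 10.5Q, so Q* = 6.0952 and P* = 170.5714.
Producer surplus is the triangle above supply below P*: (1/2)(6.0952)(170.5714 - 134) = (1/2)(6.0952)(36.5714) = 111.4558.

111.46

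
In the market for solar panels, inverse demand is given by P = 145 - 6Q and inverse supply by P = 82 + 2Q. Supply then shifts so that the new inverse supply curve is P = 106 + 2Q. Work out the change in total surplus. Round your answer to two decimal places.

Initial equilibrium: Q_0 = 7.875, P_0 = 97.75; CS_0 = (1/2)(7.875)(47.25) = 186.0469, PS_0 = (1/2)(7.875)(15.75) = 62.0156.
New equilibrium: 145 - 6Q = 106 + 2Q gives Q_1 = 4.875, P_1 = 115.75; CS_1 = 71.2969, PS_1 = 23.7656.
Change in total surplus = (71.2969 + 23.7656) - (186.0469 + 62.0156) = -153.

-153.00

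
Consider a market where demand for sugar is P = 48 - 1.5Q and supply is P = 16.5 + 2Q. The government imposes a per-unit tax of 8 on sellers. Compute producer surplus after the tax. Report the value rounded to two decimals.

45.08

Pre-tax equilibrium: 48 - 1.5Q = 16.5 + 2Q gives Q* = 9, P* = 34.5.
A tax on sellers shifts supply up by 8: 48 - 1.5Q = 16.5 + 2Q + 8, so Q_t = 6.7143. Buyers pay P_b = 37.9286; sellers receive P_s = P_b - 8 = 29.9286.
PS = (1/2)(Q_t)(P_s - 16.5) = (1/2)(6.7143)(13.4286) = 45.0816.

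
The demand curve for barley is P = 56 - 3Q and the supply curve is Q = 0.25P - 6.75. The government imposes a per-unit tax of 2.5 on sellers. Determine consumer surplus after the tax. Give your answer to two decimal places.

Rewriting supply in inverse form: P = 27 + 4Q.
Pre-tax equilibrium: 56 - 3Q = 27 + 4Q gives Q* = 4.1429, P* = 43.5714.
With the tax, sellers need 2.5 more per unit: 56 - 3Q = 27 + 4Q + 2.5, so Q_t = 3.7857. Buyers pay P_b = 44.6429; sellers receive P_s = P_b - 2.5 = 42.1429.
Consumer surplus is the triangle under demand above P_b: (1/2)(3.7857)(56 - 44.6429) = 21.4974.

21.50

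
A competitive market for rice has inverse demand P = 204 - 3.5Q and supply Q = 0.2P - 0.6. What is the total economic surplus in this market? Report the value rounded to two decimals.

Rewriting supply in inverse form: P = 3 + 5Q.
Setting demand equal to supply, 201 = 8.5Q, so Q* = 23.6471 and P* = 121.2353.
Total surplus is the full triangle between the curves from 0 to Q*: (1/2)(23.6471)(204 - 3) = 2376.5294.

2376.53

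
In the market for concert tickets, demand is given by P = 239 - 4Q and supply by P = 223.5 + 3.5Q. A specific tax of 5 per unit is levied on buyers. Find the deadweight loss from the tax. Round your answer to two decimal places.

1.67

Without the tax, 239 - 4Q = 223.5 + 3.5Q so Q* = 2.0667 and P* = 230.7333.
A tax on buyers shifts demand down by 5: (239 - 5) - 4Q = 223.5 + 3.5Q, so Q_t = 1.4. Buyers pay P_b = 233.4; sellers receive P_s = P_b - 5 = 228.4.
The welfare triangle lost has base Q* - Q_t = 0.6667 and height t = 5, so DWL = (1/2)(0.6667)(5) = 1.6667.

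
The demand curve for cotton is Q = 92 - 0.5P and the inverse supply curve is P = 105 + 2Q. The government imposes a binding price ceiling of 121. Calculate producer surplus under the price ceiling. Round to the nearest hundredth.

Rewriting demand in inverse form: P = 184 - 2Q.
Free-market equilibrium: 184 - 2Q = 105 + 2Q gives Q* = 19.75, P* = 144.5.
At P = 121, sellers supply (121 - 105)/2 = 8 while buyers want more, so the quantity traded is 8 at price 121.
PS is the triangle above supply below 121: (1/2)(8)(121 - 105) = 64.

64.00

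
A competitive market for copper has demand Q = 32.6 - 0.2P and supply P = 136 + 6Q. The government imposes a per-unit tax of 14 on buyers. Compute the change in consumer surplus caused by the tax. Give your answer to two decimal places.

Rewriting demand in inverse form: P = 163 - 5Q.
Without the tax, 163 - 5Q = 136 + 6Q so Q* = 2.4545 and P* = 150.7273.
With the tax, buyers' net willingness to pay falls by 14: (163 - 14) - 5Q = 136 + 6Q, so Q_t = 1.1818. Buyers pay P_b = 157.0909; sellers receive P_s = P_b - 14 = 143.0909.
CS falls from (1/2)(2.4545)(12.2727) = 15.062 to (1/2)(1.1818)(5.9091) = 3.4917, a change of -11.5702.

-11.57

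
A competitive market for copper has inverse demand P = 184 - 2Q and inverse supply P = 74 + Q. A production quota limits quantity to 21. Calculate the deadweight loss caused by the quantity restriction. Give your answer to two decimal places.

Unrestricted equilibrium: Q* = (184 - 74)/(2 + 1) = 36.6667.
At Q = 21 the demand price is 184 - 2(21) = 142 and the supply price is 74 + (21) = 95.
DWL = (1/2)(gap between curves at 21) x (Q* - 21) = (1/2)(47)(15.6667) = 368.1667.

368.17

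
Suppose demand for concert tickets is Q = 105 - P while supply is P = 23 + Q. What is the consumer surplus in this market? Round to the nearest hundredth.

Rewriting demand in inverse form: P = 105 - Q.
Set 105 - Q = 23 + Q, which gives 82 = 2Q, so Q* = 41 and P* = 105 - (41) = 64.
The demand choke price is 105, so CS = (1/2)(Q*)(105 - P*) = (1/2)(41)(41) = 840.5.

840.50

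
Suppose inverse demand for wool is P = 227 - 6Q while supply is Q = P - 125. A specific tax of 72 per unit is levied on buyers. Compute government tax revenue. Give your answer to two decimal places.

308.57

Rewriting supply in inverse form: P = 125 + Q.
Without the tax, 227 - 6Q = 125 + Q so Q* = 14.5714 and P* = 139.5714.
A tax on buyers shifts demand down by 72: (227 - 72) - 6Q = 125 + Q, so Q_t = 4.2857. Buyers pay P_b = 201.2857; sellers receive P_s = P_b - 72 = 129.2857.
Tax revenue = t x Q_t = 72 x 4.2857 = 308.5714.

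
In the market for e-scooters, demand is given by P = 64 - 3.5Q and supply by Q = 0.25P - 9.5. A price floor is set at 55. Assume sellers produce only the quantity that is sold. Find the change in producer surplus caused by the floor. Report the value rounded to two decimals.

Rewriting supply in inverse form: P = 38 + 4Q.
Without the control, 64 - 3.5Q = 38 + 4Q so Q* = 3.4667 and P* = 51.8667.
At the floor price 55, quantity demanded is (64 - 55)/3.5 = 2.5714; demand is the short side, so Q = 2.5714 trades at P = 55.
PS goes from (1/2)(3.4667)(13.8667) = 24.0356 to 30.4898 (computed as (55 - 38)(2.5714) - (1/2)(4)(2.5714)^2), a change of 6.4542.

6.45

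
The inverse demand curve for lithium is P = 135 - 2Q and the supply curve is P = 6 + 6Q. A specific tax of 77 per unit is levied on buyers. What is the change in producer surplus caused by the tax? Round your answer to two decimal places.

-653.30

Without the tax, 135 - 2Q = 6 + 6Q so Q* = 16.125 and P* = 102.75.
A tax on buyers shifts demand down by 77: (135 - 77) - 2Q = 6 + 6Q, so Q_t = 6.5. Buyers pay P_b = 122; sellers receive P_s = P_b - 77 = 45.
Producers lose the trapezoid between P_s and P* out to Q_t plus the triangle from Q_t to Q*: change in PS = 126.75 - 780.0469 = -653.2969.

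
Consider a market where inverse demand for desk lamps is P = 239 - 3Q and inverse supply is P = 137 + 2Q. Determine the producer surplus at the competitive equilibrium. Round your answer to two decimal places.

416.16

Equilibrium: 239 - 3Q = 137 + 2Q, so Q* = 20.4 and P* = 177.8.
PS is the area between P* and the supply curve from 0 to Q*: (1/2)(20.4)(40.8) = 416.16.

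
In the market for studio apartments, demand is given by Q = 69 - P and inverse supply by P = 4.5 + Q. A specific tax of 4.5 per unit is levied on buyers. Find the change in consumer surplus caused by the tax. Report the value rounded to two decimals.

-70.03

Rewriting demand in inverse form: P = 69 - Q.
Without the tax, 69 - Q = 4.5 + Q so Q* = 32.25 and P* = 36.75.
A tax on buyers shifts demand down by 4.5: (69 - 4.5) - Q = 4.5 + Q, so Q_t = 30. Buyers pay P_b = 39; sellers receive P_s = P_b - 4.5 = 34.5.
CS falls from (1/2)(32.25)(32.25) = 520.0312 to (1/2)(30)(30) = 450, a change of -70.0312.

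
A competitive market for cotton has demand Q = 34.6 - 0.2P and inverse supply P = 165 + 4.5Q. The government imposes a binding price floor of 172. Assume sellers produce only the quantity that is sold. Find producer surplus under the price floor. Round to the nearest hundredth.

Rewriting demand in inverse form: P = 173 - 5Q.
Without the control, 173 - 5Q = 165 + 4.5Q so Q* = 0.8421 and P* = 168.7895.
At the floor price 172, quantity demanded is (173 - 172)/5 = 0.2; demand is the short side, so Q = 0.2 trades at P = 172.
The supply price at Q = 0.2 is 165.9. PS is the trapezoid between 172 and supply over [0, 0.2]: (1/2)[(172 - 165) + (172 - 165.9)](0.2) = 1.31.

1.31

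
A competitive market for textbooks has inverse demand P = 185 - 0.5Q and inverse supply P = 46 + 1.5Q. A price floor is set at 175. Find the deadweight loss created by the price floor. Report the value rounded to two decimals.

2450.25

Free-market equilibrium: 185 - 0.5Q = 46 + 1.5Q gives Q* = 69.5, P* = 150.25.
At the floor price 175, quantity demanded is (185 - 175)/0.5 = 20; demand is the short side, so Q = 20 trades at P = 175.
The lost-trades triangle has base Q* - 20 = 49.5 and height equal to the gap between the curves at Q = 20, which is 175 - 76 = 99. DWL = (1/2)(49.5)(99) = 2450.25.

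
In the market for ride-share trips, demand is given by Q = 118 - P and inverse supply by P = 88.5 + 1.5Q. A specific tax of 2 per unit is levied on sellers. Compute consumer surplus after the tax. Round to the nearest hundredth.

Rewriting demand in inverse form: P = 118 - Q.
Pre-tax equilibrium: 118 - Q = 88.5 + 1.5Q gives Q* = 11.8, P* = 106.2.
With the tax, sellers need 2 more per unit: 118 - Q = 88.5 + 1.5Q + 2, so Q_t = 11. Buyers pay P_b = 107; sellers receive P_s = P_b - 2 = 105.
Consumer surplus is the triangle under demand above P_b: (1/2)(11)(118 - 107) = 60.5.

60.50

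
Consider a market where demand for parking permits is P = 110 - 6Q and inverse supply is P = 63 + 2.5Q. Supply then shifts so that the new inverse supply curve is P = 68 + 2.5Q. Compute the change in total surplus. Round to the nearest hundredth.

-26.18

Initial equilibrium: Q_0 = 5.5294, P_0 = 76.8235; CS_0 = (1/2)(5.5294)(33.1765) = 91.7232, PS_0 = (1/2)(5.5294)(13.8235) = 38.218.
New equilibrium: 110 - 6Q = 68 + 2.5Q gives Q_1 = 4.9412, P_1 = 80.3529; CS_1 = 73.2457, PS_1 = 30.519.
Change in total surplus = (73.2457 + 30.519) - (91.7232 + 38.218) = -26.1765.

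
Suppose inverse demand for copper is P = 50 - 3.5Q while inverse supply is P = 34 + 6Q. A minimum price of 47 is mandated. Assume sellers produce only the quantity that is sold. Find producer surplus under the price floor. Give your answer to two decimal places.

Free-market equilibrium: 50 - 3.5Q = 34 + 6Q gives Q* = 1.6842, P* = 44.1053.
At P = 47, buyers demand (50 - 47)/3.5 = 0.8571 while sellers would supply more, so the quantity traded is 0.8571 at price 47.
The supply price at Q = 0.8571 is 39.1429. PS is the trapezoid between 47 and supply over [0, 0.8571]: (1/2)[(47 - 34) + (47 - 39.1429)](0.8571) = 8.9388.

8.94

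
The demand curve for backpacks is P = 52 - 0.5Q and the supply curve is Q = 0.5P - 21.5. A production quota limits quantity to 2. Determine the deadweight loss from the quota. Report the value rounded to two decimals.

Rewriting supply in inverse form: P = 43 + 2Q.
Unrestricted equilibrium: Q* = (52 - 43)/(0.5 + 2) = 3.6.
At Q = 2 the demand price is 52 - 0.5(2) = 51 and the supply price is 43 + 2(2) = 47.
Deadweight loss is the triangle between the curves from 2 to 3.6: (1/2)(51 - 47)(3.6 - 2) = 3.2.

3.20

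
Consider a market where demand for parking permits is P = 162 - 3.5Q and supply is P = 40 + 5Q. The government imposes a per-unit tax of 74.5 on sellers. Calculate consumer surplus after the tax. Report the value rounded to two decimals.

54.65

Without the tax, 162 - 3.5Q = 40 + 5Q so Q* = 14.3529 and P* = 111.7647.
With the tax, sellers need 74.5 more per unit: 162 - 3.5Q = 40 + 5Q + 74.5, so Q_t = 5.5882. Buyers pay P_b = 142.4412; sellers receive P_s = P_b - 74.5 = 67.9412.
Consumer surplus is the triangle under demand above P_b: (1/2)(5.5882)(162 - 142.4412) = 54.6497.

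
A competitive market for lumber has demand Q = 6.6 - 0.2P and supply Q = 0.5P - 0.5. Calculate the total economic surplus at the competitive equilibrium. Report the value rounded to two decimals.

73.14

Rewriting demand in inverse form: P = 33 - 5Q.
Rewriting supply in inverse form: P = 1 + 2Q.
Set 33 - 5Q = 1 + 2Q, which gives 32 = 7Q, so Q* = 4.5714 and P* = 33 - 5(4.5714) = 10.1429.
Total surplus is the full triangle between the curves from 0 to Q*: (1/2)(4.5714)(33 - 1) = 73.1429.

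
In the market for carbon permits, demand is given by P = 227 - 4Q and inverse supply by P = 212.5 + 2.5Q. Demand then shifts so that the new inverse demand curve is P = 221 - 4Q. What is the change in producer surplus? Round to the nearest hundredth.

-4.08

Initial equilibrium: Q_0 = 2.2308, P_0 = 218.0769; CS_0 = (1/2)(2.2308)(8.9231) = 9.9527, PS_0 = (1/2)(2.2308)(5.5769) = 6.2204.
New equilibrium: 221 - 4Q = 212.5 + 2.5Q gives Q_1 = 1.3077, P_1 = 215.7692; CS_1 = 3.4201, PS_1 = 2.1376.
Change in producer surplus = 2.1376 - 6.2204 = -4.0828.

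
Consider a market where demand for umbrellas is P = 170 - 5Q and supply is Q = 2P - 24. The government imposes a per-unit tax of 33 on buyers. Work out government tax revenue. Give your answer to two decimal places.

750.00

Rewriting supply in inverse form: P = 12 + 0.5Q.
Pre-tax equilibrium: 170 - 5Q = 12 + 0.5Q gives Q* = 28.7273, P* = 26.3636.
A tax on buyers shifts demand down by 33: (170 - 33) - 5Q = 12 + 0.5Q, so Q_t = 22.7273. Buyers pay P_b = 56.3636; sellers receive P_s = P_b - 33 = 23.3636.
Revenue is the tax times quantity traded: 33 x 22.7273 = 750.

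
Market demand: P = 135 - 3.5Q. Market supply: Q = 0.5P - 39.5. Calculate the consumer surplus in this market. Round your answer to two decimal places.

Rewriting supply in inverse form: P = 79 + 2Q.
Equilibrium: 135 - 3.5Q = 79 + 2Q, so Q* = 10.1818 and P* = 99.3636.
Consumer surplus is the triangle under demand above P*: (1/2)(10.1818)(135 - 99.3636) = (1/2)(10.1818)(35.6364) = 181.4215.

181.42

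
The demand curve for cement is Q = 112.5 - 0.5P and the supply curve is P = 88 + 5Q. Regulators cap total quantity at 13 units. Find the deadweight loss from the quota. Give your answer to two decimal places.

Rewriting demand in inverse form: P = 225 - 2Q.
Without the quota, 225 - 2Q = 88 + 5Q gives Q* = 19.5714.
At Q = 13 the demand price is 225 - 2(13) = 199 and the supply price is 88 + 5(13) = 153.
Deadweight loss is the triangle between the curves from 13 to 19.5714: (1/2)(199 - 153)(19.5714 - 13) = 151.1429.

151.14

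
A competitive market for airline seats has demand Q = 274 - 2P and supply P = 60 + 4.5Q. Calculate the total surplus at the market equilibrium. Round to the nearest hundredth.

592.90

Rewriting demand in inverse form: P = 137 - 0.5Q.
Equilibrium: 137 - 0.5Q = 60 + 4.5Q, so Q* = 15.4 and P* = 129.3.
CS = (1/2)(15.4)(7.7) = 59.29 and PS = (1/2)(15.4)(69.3) = 533.61, so total surplus = 592.9.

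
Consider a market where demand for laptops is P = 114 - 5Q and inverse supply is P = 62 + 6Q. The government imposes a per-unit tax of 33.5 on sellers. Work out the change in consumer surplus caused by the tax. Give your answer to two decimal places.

-48.80

Pre-tax equilibrium: 114 - 5Q = 62 + 6Q gives Q* = 4.7273, P* = 90.3636.
With the tax, sellers need 33.5 more per unit: 114 - 5Q = 62 + 6Q + 33.5, so Q_t = 1.6818. Buyers pay P_b = 105.5909; sellers receive P_s = P_b - 33.5 = 72.0909.
Consumers lose the trapezoid between P* and P_b out to Q_t plus the triangle from Q_t to Q*: change in CS = 7.0713 - 55.8678 = -48.7965.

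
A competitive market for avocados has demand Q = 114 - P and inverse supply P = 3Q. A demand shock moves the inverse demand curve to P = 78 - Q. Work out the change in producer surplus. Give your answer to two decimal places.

Rewriting demand in inverse form: P = 114 - Q.
Initial equilibrium: Q_0 = 28.5, P_0 = 85.5; CS_0 = (1/2)(28.5)(28.5) = 406.125, PS_0 = (1/2)(28.5)(85.5) = 1218.375.
New equilibrium: 78 - Q = 3Q gives Q_1 = 19.5, P_1 = 58.5; CS_1 = 190.125, PS_1 = 570.375.
Change in producer surplus = 570.375 - 1218.375 = -648.

-648.00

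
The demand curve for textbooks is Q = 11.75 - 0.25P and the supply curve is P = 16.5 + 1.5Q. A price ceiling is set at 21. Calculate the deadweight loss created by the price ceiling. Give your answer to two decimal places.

17.82

Rewriting demand in inverse form: P = 47 - 4Q.
Without the control, 47 - 4Q = 16.5 + 1.5Q so Q* = 5.5455 and P* = 24.8182.
At the ceiling price 21, quantity supplied is (21 - 16.5)/1.5 = 3; supply is the short side, so Q = 3 trades at P = 21.
At Q = 3 the demand price is 35 and the supply price is 21. Deadweight loss is the triangle between the curves from 3 to 5.5455: (1/2)(35 - 21)(5.5455 - 3) = 17.8182.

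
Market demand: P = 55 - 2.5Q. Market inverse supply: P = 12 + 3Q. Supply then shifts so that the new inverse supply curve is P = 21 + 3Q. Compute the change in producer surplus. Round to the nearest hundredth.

-34.36

Initial equilibrium: Q_0 = 7.8182, P_0 = 35.4545; CS_0 = (1/2)(7.8182)(19.5455) = 76.405, PS_0 = (1/2)(7.8182)(23.4545) = 91.686.
New equilibrium: 55 - 2.5Q = 21 + 3Q gives Q_1 = 6.1818, P_1 = 39.5455; CS_1 = 47.7686, PS_1 = 57.3223.
Change in producer surplus = 57.3223 - 91.686 = -34.3636.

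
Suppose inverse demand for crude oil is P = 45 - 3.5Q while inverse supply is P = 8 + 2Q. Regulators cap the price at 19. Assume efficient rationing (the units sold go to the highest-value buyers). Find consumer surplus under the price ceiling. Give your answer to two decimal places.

90.06

Free-market equilibrium: 45 - 3.5Q = 8 + 2Q gives Q* = 6.7273, P* = 21.4545.
At P = 19, sellers supply (19 - 8)/2 = 5.5 while buyers want more, so the quantity traded is 5.5 at price 19.
The demand price at Q = 5.5 is 25.75. CS is the trapezoid between demand and 19 over [0, 5.5]: (1/2)[(45 - 19) + (25.75 - 19)](5.5) = 90.0625.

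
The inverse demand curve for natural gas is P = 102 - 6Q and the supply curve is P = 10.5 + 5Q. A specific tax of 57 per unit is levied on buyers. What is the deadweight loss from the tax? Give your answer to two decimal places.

147.68

Pre-tax equilibrium: 102 - 6Q = 10.5 + 5Q gives Q* = 8.3182, P* = 52.0909.
With the tax, buyers' net willingness to pay falls by 57: (102 - 57) - 6Q = 10.5 + 5Q, so Q_t = 3.1364. Buyers pay P_b = 83.1818; sellers receive P_s = P_b - 57 = 26.1818.
Deadweight loss is the triangle between the curves from Q_t to Q*: (1/2)(8.3182 - 3.1364)(57) = 147.6818.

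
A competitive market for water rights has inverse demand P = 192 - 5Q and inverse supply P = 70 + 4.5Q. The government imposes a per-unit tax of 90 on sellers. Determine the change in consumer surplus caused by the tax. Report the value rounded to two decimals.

-383.93

Without the tax, 192 - 5Q = 70 + 4.5Q so Q* = 12.8421 and P* = 127.7895.
A tax on sellers shifts supply up by 90: 192 - 5Q = 70 + 4.5Q + 90, so Q_t = 3.3684. Buyers pay P_b = 175.1579; sellers receive P_s = P_b - 90 = 85.1579.
Consumers lose the trapezoid between P* and P_b out to Q_t plus the triangle from Q_t to Q*: change in CS = 28.3657 - 412.2992 = -383.9335.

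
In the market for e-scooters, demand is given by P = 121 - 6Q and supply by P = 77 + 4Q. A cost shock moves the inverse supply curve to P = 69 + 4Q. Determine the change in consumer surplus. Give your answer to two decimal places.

23.04

Initial equilibrium: Q_0 = 4.4, P_0 = 94.6; CS_0 = (1/2)(4.4)(26.4) = 58.08, PS_0 = (1/2)(4.4)(17.6) = 38.72.
New equilibrium: 121 - 6Q = 69 + 4Q gives Q_1 = 5.2, P_1 = 89.8; CS_1 = 81.12, PS_1 = 54.08.
Change in consumer surplus = 81.12 - 58.08 = 23.04.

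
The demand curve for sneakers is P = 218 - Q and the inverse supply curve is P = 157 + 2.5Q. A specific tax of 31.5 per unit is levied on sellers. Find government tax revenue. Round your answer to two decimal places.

Without the tax, 218 - Q = 157 + 2.5Q so Q* = 17.4286 and P* = 200.5714.
A tax on sellers shifts supply up by 31.5: 218 - Q = 157 + 2.5Q + 31.5, so Q_t = 8.4286. Buyers pay P_b = 209.5714; sellers receive P_s = P_b - 31.5 = 178.0714.
Revenue is the tax times quantity traded: 31.5 x 8.4286 = 265.5.

265.50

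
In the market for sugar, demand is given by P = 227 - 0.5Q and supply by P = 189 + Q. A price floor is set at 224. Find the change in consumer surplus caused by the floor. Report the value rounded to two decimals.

Free-market equilibrium: 227 - 0.5Q = 189 + Q gives Q* = 25.3333, P* = 214.3333.
At P = 224, buyers demand (227 - 224)/0.5 = 6 while sellers would supply more, so the quantity traded is 6 at price 224.
CS goes from (1/2)(25.3333)(12.6667) = 160.4444 to 9 (computed as (227 - 224)(6) - (1/2)(0.5)(6)^2), a change of -151.4444.

-151.44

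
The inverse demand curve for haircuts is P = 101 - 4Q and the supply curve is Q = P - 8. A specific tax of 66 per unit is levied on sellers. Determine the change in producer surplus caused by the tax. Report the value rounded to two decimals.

Rewriting supply in inverse form: P = 8 + Q.
Pre-tax equilibrium: 101 - 4Q = 8 + Q gives Q* = 18.6, P* = 26.6.
With the tax, sellers need 66 more per unit: 101 - 4Q = 8 + Q + 66, so Q_t = 5.4. Buyers pay P_b = 79.4; sellers receive P_s = P_b - 66 = 13.4.
Producers lose the trapezoid between P_s and P* out to Q_t plus the triangle from Q_t to Q*: change in PS = 14.58 - 172.98 = -158.4.

-158.40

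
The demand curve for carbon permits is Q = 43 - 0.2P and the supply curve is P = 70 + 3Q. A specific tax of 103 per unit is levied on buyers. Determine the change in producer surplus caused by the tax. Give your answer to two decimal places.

Rewriting demand in inverse form: P = 215 - 5Q.
Without the tax, 215 - 5Q = 70 + 3Q so Q* = 18.125 and P* = 124.375.
With the tax, buyers' net willingness to pay falls by 103: (215 - 103) - 5Q = 70 + 3Q, so Q_t = 5.25. Buyers pay P_b = 188.75; sellers receive P_s = P_b - 103 = 85.75.
Producers lose the trapezoid between P_s and P* out to Q_t plus the triangle from Q_t to Q*: change in PS = 41.3438 - 492.7734 = -451.4297.

-451.43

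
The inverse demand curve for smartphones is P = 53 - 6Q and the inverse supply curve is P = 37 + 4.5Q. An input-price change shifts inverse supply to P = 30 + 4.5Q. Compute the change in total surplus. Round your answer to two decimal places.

Initial equilibrium: Q_0 = 1.5238, P_0 = 43.8571; CS_0 = (1/2)(1.5238)(9.1429) = 6.966, PS_0 = (1/2)(1.5238)(6.8571) = 5.2245.
New equilibrium: 53 - 6Q = 30 + 4.5Q gives Q_1 = 2.1905, P_1 = 39.8571; CS_1 = 14.3946, PS_1 = 10.7959.
Change in total surplus = (14.3946 + 10.7959) - (6.966 + 5.2245) = 13.

13.00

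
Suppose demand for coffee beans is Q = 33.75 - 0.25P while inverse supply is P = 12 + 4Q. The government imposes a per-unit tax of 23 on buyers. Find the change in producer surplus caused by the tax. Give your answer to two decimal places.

Rewriting demand in inverse form: P = 135 - 4Q.
Pre-tax equilibrium: 135 - 4Q = 12 + 4Q gives Q* = 15.375, P* = 73.5.
With the tax, buyers' net willingness to pay falls by 23: (135 - 23) - 4Q = 12 + 4Q, so Q_t = 12.5. Buyers pay P_b = 85; sellers receive P_s = P_b - 23 = 62.
PS falls from (1/2)(15.375)(61.5) = 472.7812 to (1/2)(12.5)(50) = 312.5, a change of -160.2812.

-160.28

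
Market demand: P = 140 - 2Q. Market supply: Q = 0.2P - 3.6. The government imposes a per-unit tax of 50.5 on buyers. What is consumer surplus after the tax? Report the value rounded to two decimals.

104.33

Rewriting supply in inverse form: P = 18 + 5Q.
Pre-tax equilibrium: 140 - 2Q = 18 + 5Q gives Q* = 17.4286, P* = 105.1429.
A tax on buyers shifts demand down by 50.5: (140 - 50.5) - 2Q = 18 + 5Q, so Q_t = 10.2143. Buyers pay P_b = 119.5714; sellers receive P_s = P_b - 50.5 = 69.0714.
Consumer surplus is the triangle under demand above P_b: (1/2)(10.2143)(140 - 119.5714) = 104.3316.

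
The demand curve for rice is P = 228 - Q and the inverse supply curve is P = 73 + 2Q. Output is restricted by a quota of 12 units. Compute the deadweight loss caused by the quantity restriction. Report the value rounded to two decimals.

2360.17

Unrestricted equilibrium: Q* = (228 - 73)/(1 + 2) = 51.6667.
At Q = 12 the demand price is 228 - (12) = 216 and the supply price is 73 + 2(12) = 97.
Deadweight loss is the triangle between the curves from 12 to 51.6667: (1/2)(216 - 97)(51.6667 - 12) = 2360.1667.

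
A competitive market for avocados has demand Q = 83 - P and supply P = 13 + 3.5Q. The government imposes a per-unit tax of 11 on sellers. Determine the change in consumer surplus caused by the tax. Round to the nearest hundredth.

Rewriting demand in inverse form: P = 83 - Q.
Pre-tax equilibrium: 83 - Q = 13 + 3.5Q gives Q* = 15.5556, P* = 67.4444.
A tax on sellers shifts supply up by 11: 83 - Q = 13 + 3.5Q + 11, so Q_t = 13.1111. Buyers pay P_b = 69.8889; sellers receive P_s = P_b - 11 = 58.8889.
CS falls from (1/2)(15.5556)(15.5556) = 120.9877 to (1/2)(13.1111)(13.1111) = 85.9506, a change of -35.037.

-35.04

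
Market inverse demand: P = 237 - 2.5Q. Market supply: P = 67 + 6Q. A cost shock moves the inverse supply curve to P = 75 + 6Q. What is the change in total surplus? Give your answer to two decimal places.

-156.24

Initial equilibrium: Q_0 = 20, P_0 = 187; CS_0 = (1/2)(20)(50) = 500, PS_0 = (1/2)(20)(120) = 1200.
New equilibrium: 237 - 2.5Q = 75 + 6Q gives Q_1 = 19.0588, P_1 = 189.3529; CS_1 = 454.0484, PS_1 = 1089.7163.
Change in total surplus = (454.0484 + 1089.7163) - (500 + 1200) = -156.2353.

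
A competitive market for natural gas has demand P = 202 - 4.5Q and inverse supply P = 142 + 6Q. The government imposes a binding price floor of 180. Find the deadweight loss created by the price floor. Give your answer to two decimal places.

3.58

Without the control, 202 - 4.5Q = 142 + 6Q so Q* = 5.7143 and P* = 176.2857.
At the floor price 180, quantity demanded is (202 - 180)/4.5 = 4.8889; demand is the short side, so Q = 4.8889 trades at P = 180.
The lost-trades triangle has base Q* - 4.8889 = 0.8254 and height equal to the gap between the curves at Q = 4.8889, which is 180 - 171.3333 = 8.6667. DWL = (1/2)(0.8254)(8.6667) = 3.5767.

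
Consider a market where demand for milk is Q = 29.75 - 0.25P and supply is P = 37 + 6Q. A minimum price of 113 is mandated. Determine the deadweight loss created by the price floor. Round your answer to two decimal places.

224.45

Rewriting demand in inverse form: P = 119 - 4Q.
Free-market equilibrium: 119 - 4Q = 37 + 6Q gives Q* = 8.2, P* = 86.2.
At P = 113, buyers demand (119 - 113)/4 = 1.5 while sellers would supply more, so the quantity traded is 1.5 at price 113.
The lost-trades triangle has base Q* - 1.5 = 6.7 and height equal to the gap between the curves at Q = 1.5, which is 113 - 46 = 67. DWL = (1/2)(6.7)(67) = 224.45.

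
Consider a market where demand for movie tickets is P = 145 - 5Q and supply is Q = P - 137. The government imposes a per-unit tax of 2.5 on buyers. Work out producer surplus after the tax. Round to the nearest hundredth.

0.42

Rewriting supply in inverse form: P = 137 + Q.
Without the tax, 145 - 5Q = 137 + Q so Q* = 1.3333 and P* = 138.3333.
With the tax, buyers' net willingness to pay falls by 2.5: (145 - 2.5) - 5Q = 137 + Q, so Q_t = 0.9167. Buyers pay P_b = 140.4167; sellers receive P_s = P_b - 2.5 = 137.9167.
PS = (1/2)(Q_t)(P_s - 137) = (1/2)(0.9167)(0.9167) = 0.4201.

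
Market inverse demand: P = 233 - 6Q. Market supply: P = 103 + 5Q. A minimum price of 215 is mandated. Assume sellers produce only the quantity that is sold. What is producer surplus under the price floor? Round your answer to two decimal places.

313.50

Without the control, 233 - 6Q = 103 + 5Q so Q* = 11.8182 and P* = 162.0909.
At P = 215, buyers demand (233 - 215)/6 = 3 while sellers would supply more, so the quantity traded is 3 at price 215.
The supply price at Q = 3 is 118. PS is the trapezoid between 215 and supply over [0, 3]: (1/2)[(215 - 103) + (215 - 118)](3) = 313.5.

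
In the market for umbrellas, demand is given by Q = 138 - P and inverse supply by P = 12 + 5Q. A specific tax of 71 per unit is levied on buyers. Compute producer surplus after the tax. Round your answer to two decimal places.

210.07

Rewriting demand in inverse form: P = 138 - Q.
Pre-tax equilibrium: 138 - Q = 12 + 5Q gives Q* = 21, P* = 117.
A tax on buyers shifts demand down by 71: (138 - 71) - Q = 12 + 5Q, so Q_t = 9.1667. Buyers pay P_b = 128.8333; sellers receive P_s = P_b - 71 = 57.8333.
Producer surplus is the triangle above supply below P_s: (1/2)(9.1667)(57.8333 - 12) = 210.0694.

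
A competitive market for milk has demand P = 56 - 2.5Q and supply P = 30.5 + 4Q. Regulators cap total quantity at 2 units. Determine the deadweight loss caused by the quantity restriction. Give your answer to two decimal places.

12.02

Without the quota, 56 - 2.5Q = 30.5 + 4Q gives Q* = 3.9231.
At Q = 2 the demand price is 56 - 2.5(2) = 51 and the supply price is 30.5 + 4(2) = 38.5.
DWL = (1/2)(gap between curves at 2) x (Q* - 2) = (1/2)(12.5)(1.9231) = 12.0192.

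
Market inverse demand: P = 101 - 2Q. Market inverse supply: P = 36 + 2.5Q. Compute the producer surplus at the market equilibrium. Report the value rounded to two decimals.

Set 101 - 2Q = 36 + 2.5Q, which gives 65 = 4.5Q, so Q* = 14.4444 and P* = 101 - 2(14.4444) = 72.1111.
The supply curve's price intercept is 36, so PS = (1/2)(Q*)(P* - 36) = (1/2)(14.4444)(36.1111) = 260.8025.

260.80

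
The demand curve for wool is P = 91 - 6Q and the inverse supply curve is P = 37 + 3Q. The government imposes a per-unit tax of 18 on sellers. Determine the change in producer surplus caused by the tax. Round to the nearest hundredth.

-30.00

Without the tax, 91 - 6Q = 37 + 3Q so Q* = 6 and P* = 55.
With the tax, sellers need 18 more per unit: 91 - 6Q = 37 + 3Q + 18, so Q_t = 4. Buyers pay P_b = 67; sellers receive P_s = P_b - 18 = 49.
PS falls from (1/2)(6)(18) = 54 to (1/2)(4)(12) = 24, a change of -30.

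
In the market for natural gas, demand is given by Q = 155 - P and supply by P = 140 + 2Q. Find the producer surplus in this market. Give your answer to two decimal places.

25.00

Rewriting demand in inverse form: P = 155 - Q.
Setting demand equal to supply, 15 = 3Q, so Q* = 5 and P* = 150.
The supply curve's price intercept is 140, so PS = (1/2)(Q*)(P* - 140) = (1/2)(5)(10) = 25.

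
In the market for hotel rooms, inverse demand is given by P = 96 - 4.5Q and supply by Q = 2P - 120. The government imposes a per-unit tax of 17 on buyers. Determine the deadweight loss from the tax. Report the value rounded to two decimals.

Rewriting supply in inverse form: P = 60 + 0.5Q.
Pre-tax equilibrium: 96 - 4.5Q = 60 + 0.5Q gives Q* = 7.2, P* = 63.6.
With the tax, buyers' net willingness to pay falls by 17: (96 - 17) - 4.5Q = 60 + 0.5Q, so Q_t = 3.8. Buyers pay P_b = 78.9; sellers receive P_s = P_b - 17 = 61.9.
The welfare triangle lost has base Q* - Q_t = 3.4 and height t = 17, so DWL = (1/2)(3.4)(17) = 28.9.

28.90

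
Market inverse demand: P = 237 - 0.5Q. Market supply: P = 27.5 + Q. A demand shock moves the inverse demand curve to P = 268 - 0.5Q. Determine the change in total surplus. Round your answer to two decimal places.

Initial equilibrium: Q_0 = 139.6667, P_0 = 167.1667; CS_0 = (1/2)(139.6667)(69.8333) = 4876.6944, PS_0 = (1/2)(139.6667)(139.6667) = 9753.3889.
New equilibrium: 268 - 0.5Q = 27.5 + Q gives Q_1 = 160.3333, P_1 = 187.8333; CS_1 = 6426.6944, PS_1 = 12853.3889.
Change in total surplus = (6426.6944 + 12853.3889) - (4876.6944 + 9753.3889) = 4650.

4650.00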